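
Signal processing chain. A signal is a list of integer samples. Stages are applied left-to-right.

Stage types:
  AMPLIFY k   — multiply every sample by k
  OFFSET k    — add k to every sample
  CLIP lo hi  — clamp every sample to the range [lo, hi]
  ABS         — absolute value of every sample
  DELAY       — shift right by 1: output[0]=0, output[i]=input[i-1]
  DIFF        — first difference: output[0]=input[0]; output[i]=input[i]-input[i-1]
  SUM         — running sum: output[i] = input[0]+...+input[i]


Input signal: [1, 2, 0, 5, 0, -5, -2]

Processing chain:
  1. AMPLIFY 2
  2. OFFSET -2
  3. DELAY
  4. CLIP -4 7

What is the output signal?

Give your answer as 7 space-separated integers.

Answer: 0 0 2 -2 7 -2 -4

Derivation:
Input: [1, 2, 0, 5, 0, -5, -2]
Stage 1 (AMPLIFY 2): 1*2=2, 2*2=4, 0*2=0, 5*2=10, 0*2=0, -5*2=-10, -2*2=-4 -> [2, 4, 0, 10, 0, -10, -4]
Stage 2 (OFFSET -2): 2+-2=0, 4+-2=2, 0+-2=-2, 10+-2=8, 0+-2=-2, -10+-2=-12, -4+-2=-6 -> [0, 2, -2, 8, -2, -12, -6]
Stage 3 (DELAY): [0, 0, 2, -2, 8, -2, -12] = [0, 0, 2, -2, 8, -2, -12] -> [0, 0, 2, -2, 8, -2, -12]
Stage 4 (CLIP -4 7): clip(0,-4,7)=0, clip(0,-4,7)=0, clip(2,-4,7)=2, clip(-2,-4,7)=-2, clip(8,-4,7)=7, clip(-2,-4,7)=-2, clip(-12,-4,7)=-4 -> [0, 0, 2, -2, 7, -2, -4]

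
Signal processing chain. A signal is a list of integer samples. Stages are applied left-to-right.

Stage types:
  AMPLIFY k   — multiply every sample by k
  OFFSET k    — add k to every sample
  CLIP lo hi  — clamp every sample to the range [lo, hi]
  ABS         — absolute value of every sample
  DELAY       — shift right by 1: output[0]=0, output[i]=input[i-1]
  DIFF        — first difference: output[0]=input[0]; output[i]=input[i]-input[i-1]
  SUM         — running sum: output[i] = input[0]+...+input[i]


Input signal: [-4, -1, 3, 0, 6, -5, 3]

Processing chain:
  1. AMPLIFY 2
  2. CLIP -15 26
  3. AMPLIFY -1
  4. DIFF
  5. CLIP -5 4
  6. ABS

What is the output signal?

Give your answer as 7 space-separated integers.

Answer: 4 5 5 4 5 4 5

Derivation:
Input: [-4, -1, 3, 0, 6, -5, 3]
Stage 1 (AMPLIFY 2): -4*2=-8, -1*2=-2, 3*2=6, 0*2=0, 6*2=12, -5*2=-10, 3*2=6 -> [-8, -2, 6, 0, 12, -10, 6]
Stage 2 (CLIP -15 26): clip(-8,-15,26)=-8, clip(-2,-15,26)=-2, clip(6,-15,26)=6, clip(0,-15,26)=0, clip(12,-15,26)=12, clip(-10,-15,26)=-10, clip(6,-15,26)=6 -> [-8, -2, 6, 0, 12, -10, 6]
Stage 3 (AMPLIFY -1): -8*-1=8, -2*-1=2, 6*-1=-6, 0*-1=0, 12*-1=-12, -10*-1=10, 6*-1=-6 -> [8, 2, -6, 0, -12, 10, -6]
Stage 4 (DIFF): s[0]=8, 2-8=-6, -6-2=-8, 0--6=6, -12-0=-12, 10--12=22, -6-10=-16 -> [8, -6, -8, 6, -12, 22, -16]
Stage 5 (CLIP -5 4): clip(8,-5,4)=4, clip(-6,-5,4)=-5, clip(-8,-5,4)=-5, clip(6,-5,4)=4, clip(-12,-5,4)=-5, clip(22,-5,4)=4, clip(-16,-5,4)=-5 -> [4, -5, -5, 4, -5, 4, -5]
Stage 6 (ABS): |4|=4, |-5|=5, |-5|=5, |4|=4, |-5|=5, |4|=4, |-5|=5 -> [4, 5, 5, 4, 5, 4, 5]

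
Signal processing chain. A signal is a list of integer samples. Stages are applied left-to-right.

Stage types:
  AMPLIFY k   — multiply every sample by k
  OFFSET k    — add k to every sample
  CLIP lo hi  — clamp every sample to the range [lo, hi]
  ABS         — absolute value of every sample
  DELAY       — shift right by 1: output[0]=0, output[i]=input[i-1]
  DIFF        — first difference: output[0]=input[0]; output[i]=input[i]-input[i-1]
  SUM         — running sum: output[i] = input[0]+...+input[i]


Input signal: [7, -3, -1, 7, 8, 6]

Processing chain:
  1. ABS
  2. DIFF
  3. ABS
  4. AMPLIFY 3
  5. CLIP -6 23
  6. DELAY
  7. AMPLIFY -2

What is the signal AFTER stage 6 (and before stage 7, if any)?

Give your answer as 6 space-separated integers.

Input: [7, -3, -1, 7, 8, 6]
Stage 1 (ABS): |7|=7, |-3|=3, |-1|=1, |7|=7, |8|=8, |6|=6 -> [7, 3, 1, 7, 8, 6]
Stage 2 (DIFF): s[0]=7, 3-7=-4, 1-3=-2, 7-1=6, 8-7=1, 6-8=-2 -> [7, -4, -2, 6, 1, -2]
Stage 3 (ABS): |7|=7, |-4|=4, |-2|=2, |6|=6, |1|=1, |-2|=2 -> [7, 4, 2, 6, 1, 2]
Stage 4 (AMPLIFY 3): 7*3=21, 4*3=12, 2*3=6, 6*3=18, 1*3=3, 2*3=6 -> [21, 12, 6, 18, 3, 6]
Stage 5 (CLIP -6 23): clip(21,-6,23)=21, clip(12,-6,23)=12, clip(6,-6,23)=6, clip(18,-6,23)=18, clip(3,-6,23)=3, clip(6,-6,23)=6 -> [21, 12, 6, 18, 3, 6]
Stage 6 (DELAY): [0, 21, 12, 6, 18, 3] = [0, 21, 12, 6, 18, 3] -> [0, 21, 12, 6, 18, 3]

Answer: 0 21 12 6 18 3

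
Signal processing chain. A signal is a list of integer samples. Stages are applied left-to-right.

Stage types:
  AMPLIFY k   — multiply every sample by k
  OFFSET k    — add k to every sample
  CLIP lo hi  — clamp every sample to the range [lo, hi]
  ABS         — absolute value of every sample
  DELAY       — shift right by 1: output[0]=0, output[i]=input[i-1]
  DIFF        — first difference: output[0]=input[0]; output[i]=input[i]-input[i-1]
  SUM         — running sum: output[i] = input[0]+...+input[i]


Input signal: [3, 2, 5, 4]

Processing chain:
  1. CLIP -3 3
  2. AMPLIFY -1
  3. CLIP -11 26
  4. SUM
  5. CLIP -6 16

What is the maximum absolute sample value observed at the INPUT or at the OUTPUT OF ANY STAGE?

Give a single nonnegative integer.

Input: [3, 2, 5, 4] (max |s|=5)
Stage 1 (CLIP -3 3): clip(3,-3,3)=3, clip(2,-3,3)=2, clip(5,-3,3)=3, clip(4,-3,3)=3 -> [3, 2, 3, 3] (max |s|=3)
Stage 2 (AMPLIFY -1): 3*-1=-3, 2*-1=-2, 3*-1=-3, 3*-1=-3 -> [-3, -2, -3, -3] (max |s|=3)
Stage 3 (CLIP -11 26): clip(-3,-11,26)=-3, clip(-2,-11,26)=-2, clip(-3,-11,26)=-3, clip(-3,-11,26)=-3 -> [-3, -2, -3, -3] (max |s|=3)
Stage 4 (SUM): sum[0..0]=-3, sum[0..1]=-5, sum[0..2]=-8, sum[0..3]=-11 -> [-3, -5, -8, -11] (max |s|=11)
Stage 5 (CLIP -6 16): clip(-3,-6,16)=-3, clip(-5,-6,16)=-5, clip(-8,-6,16)=-6, clip(-11,-6,16)=-6 -> [-3, -5, -6, -6] (max |s|=6)
Overall max amplitude: 11

Answer: 11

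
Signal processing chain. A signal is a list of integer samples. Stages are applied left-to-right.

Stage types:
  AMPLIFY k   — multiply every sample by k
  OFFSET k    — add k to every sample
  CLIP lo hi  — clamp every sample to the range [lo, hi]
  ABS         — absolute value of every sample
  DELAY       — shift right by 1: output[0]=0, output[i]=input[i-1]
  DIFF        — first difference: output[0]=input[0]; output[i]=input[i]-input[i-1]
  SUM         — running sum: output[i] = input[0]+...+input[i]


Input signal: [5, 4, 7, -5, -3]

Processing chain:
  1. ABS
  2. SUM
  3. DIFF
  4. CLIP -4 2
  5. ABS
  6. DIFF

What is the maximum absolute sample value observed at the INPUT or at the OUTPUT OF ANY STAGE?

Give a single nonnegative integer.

Input: [5, 4, 7, -5, -3] (max |s|=7)
Stage 1 (ABS): |5|=5, |4|=4, |7|=7, |-5|=5, |-3|=3 -> [5, 4, 7, 5, 3] (max |s|=7)
Stage 2 (SUM): sum[0..0]=5, sum[0..1]=9, sum[0..2]=16, sum[0..3]=21, sum[0..4]=24 -> [5, 9, 16, 21, 24] (max |s|=24)
Stage 3 (DIFF): s[0]=5, 9-5=4, 16-9=7, 21-16=5, 24-21=3 -> [5, 4, 7, 5, 3] (max |s|=7)
Stage 4 (CLIP -4 2): clip(5,-4,2)=2, clip(4,-4,2)=2, clip(7,-4,2)=2, clip(5,-4,2)=2, clip(3,-4,2)=2 -> [2, 2, 2, 2, 2] (max |s|=2)
Stage 5 (ABS): |2|=2, |2|=2, |2|=2, |2|=2, |2|=2 -> [2, 2, 2, 2, 2] (max |s|=2)
Stage 6 (DIFF): s[0]=2, 2-2=0, 2-2=0, 2-2=0, 2-2=0 -> [2, 0, 0, 0, 0] (max |s|=2)
Overall max amplitude: 24

Answer: 24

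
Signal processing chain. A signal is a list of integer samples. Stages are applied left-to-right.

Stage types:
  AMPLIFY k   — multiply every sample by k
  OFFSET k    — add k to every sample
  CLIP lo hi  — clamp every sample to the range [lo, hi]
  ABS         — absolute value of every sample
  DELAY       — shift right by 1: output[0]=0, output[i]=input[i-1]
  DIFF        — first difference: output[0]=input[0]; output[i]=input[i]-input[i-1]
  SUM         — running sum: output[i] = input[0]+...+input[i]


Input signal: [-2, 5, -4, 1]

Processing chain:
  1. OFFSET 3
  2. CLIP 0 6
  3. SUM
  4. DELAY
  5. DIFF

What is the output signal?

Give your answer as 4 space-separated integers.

Input: [-2, 5, -4, 1]
Stage 1 (OFFSET 3): -2+3=1, 5+3=8, -4+3=-1, 1+3=4 -> [1, 8, -1, 4]
Stage 2 (CLIP 0 6): clip(1,0,6)=1, clip(8,0,6)=6, clip(-1,0,6)=0, clip(4,0,6)=4 -> [1, 6, 0, 4]
Stage 3 (SUM): sum[0..0]=1, sum[0..1]=7, sum[0..2]=7, sum[0..3]=11 -> [1, 7, 7, 11]
Stage 4 (DELAY): [0, 1, 7, 7] = [0, 1, 7, 7] -> [0, 1, 7, 7]
Stage 5 (DIFF): s[0]=0, 1-0=1, 7-1=6, 7-7=0 -> [0, 1, 6, 0]

Answer: 0 1 6 0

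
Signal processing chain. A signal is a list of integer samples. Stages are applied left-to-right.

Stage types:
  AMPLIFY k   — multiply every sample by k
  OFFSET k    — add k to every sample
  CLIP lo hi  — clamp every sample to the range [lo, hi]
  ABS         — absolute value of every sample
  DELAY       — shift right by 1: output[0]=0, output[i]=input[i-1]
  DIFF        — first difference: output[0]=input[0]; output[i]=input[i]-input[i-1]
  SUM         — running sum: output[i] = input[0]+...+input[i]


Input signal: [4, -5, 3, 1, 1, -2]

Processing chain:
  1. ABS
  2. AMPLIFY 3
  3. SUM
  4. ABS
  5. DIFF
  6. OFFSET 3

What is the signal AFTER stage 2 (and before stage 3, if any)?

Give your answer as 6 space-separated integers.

Answer: 12 15 9 3 3 6

Derivation:
Input: [4, -5, 3, 1, 1, -2]
Stage 1 (ABS): |4|=4, |-5|=5, |3|=3, |1|=1, |1|=1, |-2|=2 -> [4, 5, 3, 1, 1, 2]
Stage 2 (AMPLIFY 3): 4*3=12, 5*3=15, 3*3=9, 1*3=3, 1*3=3, 2*3=6 -> [12, 15, 9, 3, 3, 6]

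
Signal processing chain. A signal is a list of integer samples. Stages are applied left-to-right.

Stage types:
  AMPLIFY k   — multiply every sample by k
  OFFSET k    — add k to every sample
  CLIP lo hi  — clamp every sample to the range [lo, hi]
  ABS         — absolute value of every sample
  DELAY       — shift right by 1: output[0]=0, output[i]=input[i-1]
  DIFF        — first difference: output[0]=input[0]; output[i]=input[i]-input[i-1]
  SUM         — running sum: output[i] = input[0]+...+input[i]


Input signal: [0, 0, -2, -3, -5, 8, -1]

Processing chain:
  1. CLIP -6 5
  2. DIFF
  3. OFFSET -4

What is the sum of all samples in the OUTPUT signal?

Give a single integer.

Answer: -29

Derivation:
Input: [0, 0, -2, -3, -5, 8, -1]
Stage 1 (CLIP -6 5): clip(0,-6,5)=0, clip(0,-6,5)=0, clip(-2,-6,5)=-2, clip(-3,-6,5)=-3, clip(-5,-6,5)=-5, clip(8,-6,5)=5, clip(-1,-6,5)=-1 -> [0, 0, -2, -3, -5, 5, -1]
Stage 2 (DIFF): s[0]=0, 0-0=0, -2-0=-2, -3--2=-1, -5--3=-2, 5--5=10, -1-5=-6 -> [0, 0, -2, -1, -2, 10, -6]
Stage 3 (OFFSET -4): 0+-4=-4, 0+-4=-4, -2+-4=-6, -1+-4=-5, -2+-4=-6, 10+-4=6, -6+-4=-10 -> [-4, -4, -6, -5, -6, 6, -10]
Output sum: -29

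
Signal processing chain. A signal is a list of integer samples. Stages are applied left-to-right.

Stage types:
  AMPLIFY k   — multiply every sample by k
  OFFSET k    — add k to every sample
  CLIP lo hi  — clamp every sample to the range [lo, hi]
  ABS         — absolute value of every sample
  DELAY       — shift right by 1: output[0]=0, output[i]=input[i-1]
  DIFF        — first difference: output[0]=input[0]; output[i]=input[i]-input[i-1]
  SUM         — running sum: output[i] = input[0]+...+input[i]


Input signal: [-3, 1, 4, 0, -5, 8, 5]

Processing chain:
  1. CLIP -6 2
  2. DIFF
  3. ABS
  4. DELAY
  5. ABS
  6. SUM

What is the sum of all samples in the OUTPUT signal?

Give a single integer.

Input: [-3, 1, 4, 0, -5, 8, 5]
Stage 1 (CLIP -6 2): clip(-3,-6,2)=-3, clip(1,-6,2)=1, clip(4,-6,2)=2, clip(0,-6,2)=0, clip(-5,-6,2)=-5, clip(8,-6,2)=2, clip(5,-6,2)=2 -> [-3, 1, 2, 0, -5, 2, 2]
Stage 2 (DIFF): s[0]=-3, 1--3=4, 2-1=1, 0-2=-2, -5-0=-5, 2--5=7, 2-2=0 -> [-3, 4, 1, -2, -5, 7, 0]
Stage 3 (ABS): |-3|=3, |4|=4, |1|=1, |-2|=2, |-5|=5, |7|=7, |0|=0 -> [3, 4, 1, 2, 5, 7, 0]
Stage 4 (DELAY): [0, 3, 4, 1, 2, 5, 7] = [0, 3, 4, 1, 2, 5, 7] -> [0, 3, 4, 1, 2, 5, 7]
Stage 5 (ABS): |0|=0, |3|=3, |4|=4, |1|=1, |2|=2, |5|=5, |7|=7 -> [0, 3, 4, 1, 2, 5, 7]
Stage 6 (SUM): sum[0..0]=0, sum[0..1]=3, sum[0..2]=7, sum[0..3]=8, sum[0..4]=10, sum[0..5]=15, sum[0..6]=22 -> [0, 3, 7, 8, 10, 15, 22]
Output sum: 65

Answer: 65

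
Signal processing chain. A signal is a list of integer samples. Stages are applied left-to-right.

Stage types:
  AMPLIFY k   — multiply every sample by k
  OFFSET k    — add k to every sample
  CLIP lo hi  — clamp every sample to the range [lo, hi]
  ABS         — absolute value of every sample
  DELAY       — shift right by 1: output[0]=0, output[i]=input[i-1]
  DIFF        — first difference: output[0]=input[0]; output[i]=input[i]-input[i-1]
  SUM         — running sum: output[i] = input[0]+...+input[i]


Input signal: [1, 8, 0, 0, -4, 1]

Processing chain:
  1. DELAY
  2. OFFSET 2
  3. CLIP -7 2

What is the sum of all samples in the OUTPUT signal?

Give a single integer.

Input: [1, 8, 0, 0, -4, 1]
Stage 1 (DELAY): [0, 1, 8, 0, 0, -4] = [0, 1, 8, 0, 0, -4] -> [0, 1, 8, 0, 0, -4]
Stage 2 (OFFSET 2): 0+2=2, 1+2=3, 8+2=10, 0+2=2, 0+2=2, -4+2=-2 -> [2, 3, 10, 2, 2, -2]
Stage 3 (CLIP -7 2): clip(2,-7,2)=2, clip(3,-7,2)=2, clip(10,-7,2)=2, clip(2,-7,2)=2, clip(2,-7,2)=2, clip(-2,-7,2)=-2 -> [2, 2, 2, 2, 2, -2]
Output sum: 8

Answer: 8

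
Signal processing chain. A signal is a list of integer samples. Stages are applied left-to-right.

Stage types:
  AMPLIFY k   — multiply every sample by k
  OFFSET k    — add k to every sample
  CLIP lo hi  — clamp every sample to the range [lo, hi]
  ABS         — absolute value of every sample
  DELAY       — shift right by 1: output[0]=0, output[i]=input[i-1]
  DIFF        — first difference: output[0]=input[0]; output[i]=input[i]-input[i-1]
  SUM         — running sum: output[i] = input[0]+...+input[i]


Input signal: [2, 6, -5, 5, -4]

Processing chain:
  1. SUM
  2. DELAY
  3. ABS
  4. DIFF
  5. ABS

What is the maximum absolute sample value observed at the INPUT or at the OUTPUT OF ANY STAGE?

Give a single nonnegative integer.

Answer: 8

Derivation:
Input: [2, 6, -5, 5, -4] (max |s|=6)
Stage 1 (SUM): sum[0..0]=2, sum[0..1]=8, sum[0..2]=3, sum[0..3]=8, sum[0..4]=4 -> [2, 8, 3, 8, 4] (max |s|=8)
Stage 2 (DELAY): [0, 2, 8, 3, 8] = [0, 2, 8, 3, 8] -> [0, 2, 8, 3, 8] (max |s|=8)
Stage 3 (ABS): |0|=0, |2|=2, |8|=8, |3|=3, |8|=8 -> [0, 2, 8, 3, 8] (max |s|=8)
Stage 4 (DIFF): s[0]=0, 2-0=2, 8-2=6, 3-8=-5, 8-3=5 -> [0, 2, 6, -5, 5] (max |s|=6)
Stage 5 (ABS): |0|=0, |2|=2, |6|=6, |-5|=5, |5|=5 -> [0, 2, 6, 5, 5] (max |s|=6)
Overall max amplitude: 8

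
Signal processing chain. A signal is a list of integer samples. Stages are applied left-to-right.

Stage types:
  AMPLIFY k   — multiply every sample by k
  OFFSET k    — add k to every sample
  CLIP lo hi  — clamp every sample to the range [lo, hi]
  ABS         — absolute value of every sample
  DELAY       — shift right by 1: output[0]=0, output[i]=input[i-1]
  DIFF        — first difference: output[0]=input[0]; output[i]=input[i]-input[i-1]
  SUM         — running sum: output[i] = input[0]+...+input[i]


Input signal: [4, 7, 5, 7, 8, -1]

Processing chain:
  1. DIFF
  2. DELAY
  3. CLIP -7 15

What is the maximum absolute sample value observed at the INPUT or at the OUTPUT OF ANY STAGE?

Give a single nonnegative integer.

Input: [4, 7, 5, 7, 8, -1] (max |s|=8)
Stage 1 (DIFF): s[0]=4, 7-4=3, 5-7=-2, 7-5=2, 8-7=1, -1-8=-9 -> [4, 3, -2, 2, 1, -9] (max |s|=9)
Stage 2 (DELAY): [0, 4, 3, -2, 2, 1] = [0, 4, 3, -2, 2, 1] -> [0, 4, 3, -2, 2, 1] (max |s|=4)
Stage 3 (CLIP -7 15): clip(0,-7,15)=0, clip(4,-7,15)=4, clip(3,-7,15)=3, clip(-2,-7,15)=-2, clip(2,-7,15)=2, clip(1,-7,15)=1 -> [0, 4, 3, -2, 2, 1] (max |s|=4)
Overall max amplitude: 9

Answer: 9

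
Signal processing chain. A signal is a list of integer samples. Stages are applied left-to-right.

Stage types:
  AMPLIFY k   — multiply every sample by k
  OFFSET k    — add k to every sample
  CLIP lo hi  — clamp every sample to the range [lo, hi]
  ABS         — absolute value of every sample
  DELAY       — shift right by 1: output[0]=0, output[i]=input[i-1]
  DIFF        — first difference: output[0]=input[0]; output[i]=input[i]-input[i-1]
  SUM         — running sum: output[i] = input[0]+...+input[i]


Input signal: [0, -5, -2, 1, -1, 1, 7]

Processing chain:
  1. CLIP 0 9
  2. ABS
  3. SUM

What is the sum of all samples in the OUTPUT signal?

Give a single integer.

Answer: 13

Derivation:
Input: [0, -5, -2, 1, -1, 1, 7]
Stage 1 (CLIP 0 9): clip(0,0,9)=0, clip(-5,0,9)=0, clip(-2,0,9)=0, clip(1,0,9)=1, clip(-1,0,9)=0, clip(1,0,9)=1, clip(7,0,9)=7 -> [0, 0, 0, 1, 0, 1, 7]
Stage 2 (ABS): |0|=0, |0|=0, |0|=0, |1|=1, |0|=0, |1|=1, |7|=7 -> [0, 0, 0, 1, 0, 1, 7]
Stage 3 (SUM): sum[0..0]=0, sum[0..1]=0, sum[0..2]=0, sum[0..3]=1, sum[0..4]=1, sum[0..5]=2, sum[0..6]=9 -> [0, 0, 0, 1, 1, 2, 9]
Output sum: 13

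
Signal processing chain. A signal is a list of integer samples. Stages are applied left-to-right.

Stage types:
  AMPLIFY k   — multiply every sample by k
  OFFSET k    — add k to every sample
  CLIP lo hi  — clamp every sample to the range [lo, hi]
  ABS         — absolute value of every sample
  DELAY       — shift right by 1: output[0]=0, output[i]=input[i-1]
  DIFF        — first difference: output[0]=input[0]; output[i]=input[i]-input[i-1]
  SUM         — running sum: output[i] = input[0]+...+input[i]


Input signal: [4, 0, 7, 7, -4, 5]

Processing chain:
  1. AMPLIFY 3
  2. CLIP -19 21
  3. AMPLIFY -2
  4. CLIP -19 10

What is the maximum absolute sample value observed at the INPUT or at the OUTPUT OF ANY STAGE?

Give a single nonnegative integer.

Answer: 42

Derivation:
Input: [4, 0, 7, 7, -4, 5] (max |s|=7)
Stage 1 (AMPLIFY 3): 4*3=12, 0*3=0, 7*3=21, 7*3=21, -4*3=-12, 5*3=15 -> [12, 0, 21, 21, -12, 15] (max |s|=21)
Stage 2 (CLIP -19 21): clip(12,-19,21)=12, clip(0,-19,21)=0, clip(21,-19,21)=21, clip(21,-19,21)=21, clip(-12,-19,21)=-12, clip(15,-19,21)=15 -> [12, 0, 21, 21, -12, 15] (max |s|=21)
Stage 3 (AMPLIFY -2): 12*-2=-24, 0*-2=0, 21*-2=-42, 21*-2=-42, -12*-2=24, 15*-2=-30 -> [-24, 0, -42, -42, 24, -30] (max |s|=42)
Stage 4 (CLIP -19 10): clip(-24,-19,10)=-19, clip(0,-19,10)=0, clip(-42,-19,10)=-19, clip(-42,-19,10)=-19, clip(24,-19,10)=10, clip(-30,-19,10)=-19 -> [-19, 0, -19, -19, 10, -19] (max |s|=19)
Overall max amplitude: 42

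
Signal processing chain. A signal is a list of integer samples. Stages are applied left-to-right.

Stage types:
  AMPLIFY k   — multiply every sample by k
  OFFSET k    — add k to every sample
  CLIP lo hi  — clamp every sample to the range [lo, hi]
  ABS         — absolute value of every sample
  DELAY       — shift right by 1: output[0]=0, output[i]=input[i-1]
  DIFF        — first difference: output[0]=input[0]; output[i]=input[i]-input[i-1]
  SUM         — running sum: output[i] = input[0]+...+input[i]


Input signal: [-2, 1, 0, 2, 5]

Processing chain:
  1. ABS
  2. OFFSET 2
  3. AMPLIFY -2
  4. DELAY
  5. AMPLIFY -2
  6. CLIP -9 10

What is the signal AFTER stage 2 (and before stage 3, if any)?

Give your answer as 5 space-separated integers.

Input: [-2, 1, 0, 2, 5]
Stage 1 (ABS): |-2|=2, |1|=1, |0|=0, |2|=2, |5|=5 -> [2, 1, 0, 2, 5]
Stage 2 (OFFSET 2): 2+2=4, 1+2=3, 0+2=2, 2+2=4, 5+2=7 -> [4, 3, 2, 4, 7]

Answer: 4 3 2 4 7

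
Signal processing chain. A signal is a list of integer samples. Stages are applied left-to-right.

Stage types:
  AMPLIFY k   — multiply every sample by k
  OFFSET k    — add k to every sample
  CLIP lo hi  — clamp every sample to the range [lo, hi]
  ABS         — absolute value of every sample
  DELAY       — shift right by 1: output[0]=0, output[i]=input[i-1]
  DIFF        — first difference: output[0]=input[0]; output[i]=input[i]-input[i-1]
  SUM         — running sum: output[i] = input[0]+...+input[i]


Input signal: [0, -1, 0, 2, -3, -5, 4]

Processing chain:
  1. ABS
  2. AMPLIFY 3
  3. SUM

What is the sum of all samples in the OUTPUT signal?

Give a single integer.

Answer: 111

Derivation:
Input: [0, -1, 0, 2, -3, -5, 4]
Stage 1 (ABS): |0|=0, |-1|=1, |0|=0, |2|=2, |-3|=3, |-5|=5, |4|=4 -> [0, 1, 0, 2, 3, 5, 4]
Stage 2 (AMPLIFY 3): 0*3=0, 1*3=3, 0*3=0, 2*3=6, 3*3=9, 5*3=15, 4*3=12 -> [0, 3, 0, 6, 9, 15, 12]
Stage 3 (SUM): sum[0..0]=0, sum[0..1]=3, sum[0..2]=3, sum[0..3]=9, sum[0..4]=18, sum[0..5]=33, sum[0..6]=45 -> [0, 3, 3, 9, 18, 33, 45]
Output sum: 111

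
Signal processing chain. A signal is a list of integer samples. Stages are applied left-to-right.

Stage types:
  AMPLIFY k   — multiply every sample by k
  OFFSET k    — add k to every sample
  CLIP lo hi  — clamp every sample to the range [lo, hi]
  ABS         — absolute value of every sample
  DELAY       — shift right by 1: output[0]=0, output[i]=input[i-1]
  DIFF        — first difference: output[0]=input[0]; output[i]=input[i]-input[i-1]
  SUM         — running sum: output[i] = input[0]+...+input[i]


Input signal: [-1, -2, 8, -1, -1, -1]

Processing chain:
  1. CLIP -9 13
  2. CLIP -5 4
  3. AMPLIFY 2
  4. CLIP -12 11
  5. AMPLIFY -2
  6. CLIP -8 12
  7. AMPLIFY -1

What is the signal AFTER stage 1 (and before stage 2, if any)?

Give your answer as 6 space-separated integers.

Answer: -1 -2 8 -1 -1 -1

Derivation:
Input: [-1, -2, 8, -1, -1, -1]
Stage 1 (CLIP -9 13): clip(-1,-9,13)=-1, clip(-2,-9,13)=-2, clip(8,-9,13)=8, clip(-1,-9,13)=-1, clip(-1,-9,13)=-1, clip(-1,-9,13)=-1 -> [-1, -2, 8, -1, -1, -1]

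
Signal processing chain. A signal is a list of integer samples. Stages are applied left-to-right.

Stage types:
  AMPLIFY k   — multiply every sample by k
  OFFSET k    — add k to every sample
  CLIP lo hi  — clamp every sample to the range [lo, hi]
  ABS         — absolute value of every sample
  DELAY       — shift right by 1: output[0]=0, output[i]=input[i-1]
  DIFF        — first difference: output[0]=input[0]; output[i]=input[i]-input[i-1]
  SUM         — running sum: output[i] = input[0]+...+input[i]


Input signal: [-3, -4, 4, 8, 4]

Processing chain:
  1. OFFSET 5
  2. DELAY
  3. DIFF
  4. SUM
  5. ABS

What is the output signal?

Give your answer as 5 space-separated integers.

Input: [-3, -4, 4, 8, 4]
Stage 1 (OFFSET 5): -3+5=2, -4+5=1, 4+5=9, 8+5=13, 4+5=9 -> [2, 1, 9, 13, 9]
Stage 2 (DELAY): [0, 2, 1, 9, 13] = [0, 2, 1, 9, 13] -> [0, 2, 1, 9, 13]
Stage 3 (DIFF): s[0]=0, 2-0=2, 1-2=-1, 9-1=8, 13-9=4 -> [0, 2, -1, 8, 4]
Stage 4 (SUM): sum[0..0]=0, sum[0..1]=2, sum[0..2]=1, sum[0..3]=9, sum[0..4]=13 -> [0, 2, 1, 9, 13]
Stage 5 (ABS): |0|=0, |2|=2, |1|=1, |9|=9, |13|=13 -> [0, 2, 1, 9, 13]

Answer: 0 2 1 9 13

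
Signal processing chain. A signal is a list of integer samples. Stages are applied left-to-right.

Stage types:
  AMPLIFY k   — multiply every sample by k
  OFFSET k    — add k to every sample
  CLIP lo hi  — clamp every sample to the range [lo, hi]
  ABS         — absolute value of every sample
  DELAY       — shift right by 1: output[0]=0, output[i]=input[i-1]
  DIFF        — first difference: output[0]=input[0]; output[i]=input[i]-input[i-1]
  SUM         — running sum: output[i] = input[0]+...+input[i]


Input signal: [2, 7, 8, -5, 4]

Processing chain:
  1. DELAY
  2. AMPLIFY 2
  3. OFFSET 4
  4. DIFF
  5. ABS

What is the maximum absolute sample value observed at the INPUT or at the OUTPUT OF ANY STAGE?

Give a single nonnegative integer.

Answer: 26

Derivation:
Input: [2, 7, 8, -5, 4] (max |s|=8)
Stage 1 (DELAY): [0, 2, 7, 8, -5] = [0, 2, 7, 8, -5] -> [0, 2, 7, 8, -5] (max |s|=8)
Stage 2 (AMPLIFY 2): 0*2=0, 2*2=4, 7*2=14, 8*2=16, -5*2=-10 -> [0, 4, 14, 16, -10] (max |s|=16)
Stage 3 (OFFSET 4): 0+4=4, 4+4=8, 14+4=18, 16+4=20, -10+4=-6 -> [4, 8, 18, 20, -6] (max |s|=20)
Stage 4 (DIFF): s[0]=4, 8-4=4, 18-8=10, 20-18=2, -6-20=-26 -> [4, 4, 10, 2, -26] (max |s|=26)
Stage 5 (ABS): |4|=4, |4|=4, |10|=10, |2|=2, |-26|=26 -> [4, 4, 10, 2, 26] (max |s|=26)
Overall max amplitude: 26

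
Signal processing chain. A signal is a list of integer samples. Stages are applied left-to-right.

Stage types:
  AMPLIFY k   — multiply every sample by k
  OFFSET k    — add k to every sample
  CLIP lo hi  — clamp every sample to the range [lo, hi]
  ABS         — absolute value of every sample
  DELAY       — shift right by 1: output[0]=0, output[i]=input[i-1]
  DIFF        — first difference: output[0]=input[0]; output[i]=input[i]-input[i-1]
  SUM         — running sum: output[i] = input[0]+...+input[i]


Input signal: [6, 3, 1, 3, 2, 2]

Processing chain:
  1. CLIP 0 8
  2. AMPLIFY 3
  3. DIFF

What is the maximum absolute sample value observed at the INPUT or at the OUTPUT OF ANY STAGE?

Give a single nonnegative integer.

Answer: 18

Derivation:
Input: [6, 3, 1, 3, 2, 2] (max |s|=6)
Stage 1 (CLIP 0 8): clip(6,0,8)=6, clip(3,0,8)=3, clip(1,0,8)=1, clip(3,0,8)=3, clip(2,0,8)=2, clip(2,0,8)=2 -> [6, 3, 1, 3, 2, 2] (max |s|=6)
Stage 2 (AMPLIFY 3): 6*3=18, 3*3=9, 1*3=3, 3*3=9, 2*3=6, 2*3=6 -> [18, 9, 3, 9, 6, 6] (max |s|=18)
Stage 3 (DIFF): s[0]=18, 9-18=-9, 3-9=-6, 9-3=6, 6-9=-3, 6-6=0 -> [18, -9, -6, 6, -3, 0] (max |s|=18)
Overall max amplitude: 18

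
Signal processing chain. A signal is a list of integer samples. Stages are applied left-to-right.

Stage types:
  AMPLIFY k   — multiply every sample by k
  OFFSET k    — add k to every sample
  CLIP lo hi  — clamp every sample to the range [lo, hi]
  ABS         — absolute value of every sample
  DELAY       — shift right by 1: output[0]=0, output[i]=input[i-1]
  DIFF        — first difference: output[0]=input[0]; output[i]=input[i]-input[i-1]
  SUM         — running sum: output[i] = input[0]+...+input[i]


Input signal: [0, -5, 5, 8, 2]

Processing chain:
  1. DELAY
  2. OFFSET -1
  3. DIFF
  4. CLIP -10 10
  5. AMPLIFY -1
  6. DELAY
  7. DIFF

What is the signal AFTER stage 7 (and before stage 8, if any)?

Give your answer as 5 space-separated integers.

Answer: 0 1 -1 5 -15

Derivation:
Input: [0, -5, 5, 8, 2]
Stage 1 (DELAY): [0, 0, -5, 5, 8] = [0, 0, -5, 5, 8] -> [0, 0, -5, 5, 8]
Stage 2 (OFFSET -1): 0+-1=-1, 0+-1=-1, -5+-1=-6, 5+-1=4, 8+-1=7 -> [-1, -1, -6, 4, 7]
Stage 3 (DIFF): s[0]=-1, -1--1=0, -6--1=-5, 4--6=10, 7-4=3 -> [-1, 0, -5, 10, 3]
Stage 4 (CLIP -10 10): clip(-1,-10,10)=-1, clip(0,-10,10)=0, clip(-5,-10,10)=-5, clip(10,-10,10)=10, clip(3,-10,10)=3 -> [-1, 0, -5, 10, 3]
Stage 5 (AMPLIFY -1): -1*-1=1, 0*-1=0, -5*-1=5, 10*-1=-10, 3*-1=-3 -> [1, 0, 5, -10, -3]
Stage 6 (DELAY): [0, 1, 0, 5, -10] = [0, 1, 0, 5, -10] -> [0, 1, 0, 5, -10]
Stage 7 (DIFF): s[0]=0, 1-0=1, 0-1=-1, 5-0=5, -10-5=-15 -> [0, 1, -1, 5, -15]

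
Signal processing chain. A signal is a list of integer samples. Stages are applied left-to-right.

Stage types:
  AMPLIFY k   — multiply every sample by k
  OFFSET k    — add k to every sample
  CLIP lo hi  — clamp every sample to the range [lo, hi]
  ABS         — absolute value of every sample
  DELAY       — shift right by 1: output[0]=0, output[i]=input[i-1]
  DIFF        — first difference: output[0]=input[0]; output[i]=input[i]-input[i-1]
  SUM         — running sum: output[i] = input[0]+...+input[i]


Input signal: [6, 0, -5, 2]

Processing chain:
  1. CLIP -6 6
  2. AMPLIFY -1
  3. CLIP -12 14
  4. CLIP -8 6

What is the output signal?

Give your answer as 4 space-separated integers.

Input: [6, 0, -5, 2]
Stage 1 (CLIP -6 6): clip(6,-6,6)=6, clip(0,-6,6)=0, clip(-5,-6,6)=-5, clip(2,-6,6)=2 -> [6, 0, -5, 2]
Stage 2 (AMPLIFY -1): 6*-1=-6, 0*-1=0, -5*-1=5, 2*-1=-2 -> [-6, 0, 5, -2]
Stage 3 (CLIP -12 14): clip(-6,-12,14)=-6, clip(0,-12,14)=0, clip(5,-12,14)=5, clip(-2,-12,14)=-2 -> [-6, 0, 5, -2]
Stage 4 (CLIP -8 6): clip(-6,-8,6)=-6, clip(0,-8,6)=0, clip(5,-8,6)=5, clip(-2,-8,6)=-2 -> [-6, 0, 5, -2]

Answer: -6 0 5 -2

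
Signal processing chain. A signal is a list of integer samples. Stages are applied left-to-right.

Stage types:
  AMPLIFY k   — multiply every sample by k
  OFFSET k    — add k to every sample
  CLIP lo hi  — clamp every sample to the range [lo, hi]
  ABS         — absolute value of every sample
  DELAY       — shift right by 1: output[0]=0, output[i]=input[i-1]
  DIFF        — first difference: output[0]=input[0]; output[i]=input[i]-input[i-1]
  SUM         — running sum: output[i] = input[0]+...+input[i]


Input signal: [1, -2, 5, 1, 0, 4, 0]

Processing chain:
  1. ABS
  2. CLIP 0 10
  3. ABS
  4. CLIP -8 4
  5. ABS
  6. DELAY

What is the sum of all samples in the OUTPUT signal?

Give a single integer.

Answer: 12

Derivation:
Input: [1, -2, 5, 1, 0, 4, 0]
Stage 1 (ABS): |1|=1, |-2|=2, |5|=5, |1|=1, |0|=0, |4|=4, |0|=0 -> [1, 2, 5, 1, 0, 4, 0]
Stage 2 (CLIP 0 10): clip(1,0,10)=1, clip(2,0,10)=2, clip(5,0,10)=5, clip(1,0,10)=1, clip(0,0,10)=0, clip(4,0,10)=4, clip(0,0,10)=0 -> [1, 2, 5, 1, 0, 4, 0]
Stage 3 (ABS): |1|=1, |2|=2, |5|=5, |1|=1, |0|=0, |4|=4, |0|=0 -> [1, 2, 5, 1, 0, 4, 0]
Stage 4 (CLIP -8 4): clip(1,-8,4)=1, clip(2,-8,4)=2, clip(5,-8,4)=4, clip(1,-8,4)=1, clip(0,-8,4)=0, clip(4,-8,4)=4, clip(0,-8,4)=0 -> [1, 2, 4, 1, 0, 4, 0]
Stage 5 (ABS): |1|=1, |2|=2, |4|=4, |1|=1, |0|=0, |4|=4, |0|=0 -> [1, 2, 4, 1, 0, 4, 0]
Stage 6 (DELAY): [0, 1, 2, 4, 1, 0, 4] = [0, 1, 2, 4, 1, 0, 4] -> [0, 1, 2, 4, 1, 0, 4]
Output sum: 12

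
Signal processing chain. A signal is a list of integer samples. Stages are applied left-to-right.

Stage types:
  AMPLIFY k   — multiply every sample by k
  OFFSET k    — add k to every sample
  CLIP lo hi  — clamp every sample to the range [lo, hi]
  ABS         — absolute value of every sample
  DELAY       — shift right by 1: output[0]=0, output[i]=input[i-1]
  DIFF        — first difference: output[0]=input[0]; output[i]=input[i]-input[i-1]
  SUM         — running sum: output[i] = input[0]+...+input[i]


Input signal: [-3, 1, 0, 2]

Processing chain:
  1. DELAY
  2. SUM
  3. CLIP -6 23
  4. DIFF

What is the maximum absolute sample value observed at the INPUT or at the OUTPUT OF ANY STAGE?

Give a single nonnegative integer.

Answer: 3

Derivation:
Input: [-3, 1, 0, 2] (max |s|=3)
Stage 1 (DELAY): [0, -3, 1, 0] = [0, -3, 1, 0] -> [0, -3, 1, 0] (max |s|=3)
Stage 2 (SUM): sum[0..0]=0, sum[0..1]=-3, sum[0..2]=-2, sum[0..3]=-2 -> [0, -3, -2, -2] (max |s|=3)
Stage 3 (CLIP -6 23): clip(0,-6,23)=0, clip(-3,-6,23)=-3, clip(-2,-6,23)=-2, clip(-2,-6,23)=-2 -> [0, -3, -2, -2] (max |s|=3)
Stage 4 (DIFF): s[0]=0, -3-0=-3, -2--3=1, -2--2=0 -> [0, -3, 1, 0] (max |s|=3)
Overall max amplitude: 3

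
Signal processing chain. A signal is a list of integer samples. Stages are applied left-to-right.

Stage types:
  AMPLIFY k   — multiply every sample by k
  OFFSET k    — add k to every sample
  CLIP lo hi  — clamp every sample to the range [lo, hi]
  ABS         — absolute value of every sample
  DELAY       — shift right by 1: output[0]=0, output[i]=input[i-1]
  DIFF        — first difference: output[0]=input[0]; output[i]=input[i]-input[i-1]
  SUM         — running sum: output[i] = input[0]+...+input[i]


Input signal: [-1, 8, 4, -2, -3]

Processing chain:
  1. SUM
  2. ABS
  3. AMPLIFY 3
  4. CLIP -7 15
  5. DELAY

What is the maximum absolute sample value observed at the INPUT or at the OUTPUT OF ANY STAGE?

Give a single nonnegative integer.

Answer: 33

Derivation:
Input: [-1, 8, 4, -2, -3] (max |s|=8)
Stage 1 (SUM): sum[0..0]=-1, sum[0..1]=7, sum[0..2]=11, sum[0..3]=9, sum[0..4]=6 -> [-1, 7, 11, 9, 6] (max |s|=11)
Stage 2 (ABS): |-1|=1, |7|=7, |11|=11, |9|=9, |6|=6 -> [1, 7, 11, 9, 6] (max |s|=11)
Stage 3 (AMPLIFY 3): 1*3=3, 7*3=21, 11*3=33, 9*3=27, 6*3=18 -> [3, 21, 33, 27, 18] (max |s|=33)
Stage 4 (CLIP -7 15): clip(3,-7,15)=3, clip(21,-7,15)=15, clip(33,-7,15)=15, clip(27,-7,15)=15, clip(18,-7,15)=15 -> [3, 15, 15, 15, 15] (max |s|=15)
Stage 5 (DELAY): [0, 3, 15, 15, 15] = [0, 3, 15, 15, 15] -> [0, 3, 15, 15, 15] (max |s|=15)
Overall max amplitude: 33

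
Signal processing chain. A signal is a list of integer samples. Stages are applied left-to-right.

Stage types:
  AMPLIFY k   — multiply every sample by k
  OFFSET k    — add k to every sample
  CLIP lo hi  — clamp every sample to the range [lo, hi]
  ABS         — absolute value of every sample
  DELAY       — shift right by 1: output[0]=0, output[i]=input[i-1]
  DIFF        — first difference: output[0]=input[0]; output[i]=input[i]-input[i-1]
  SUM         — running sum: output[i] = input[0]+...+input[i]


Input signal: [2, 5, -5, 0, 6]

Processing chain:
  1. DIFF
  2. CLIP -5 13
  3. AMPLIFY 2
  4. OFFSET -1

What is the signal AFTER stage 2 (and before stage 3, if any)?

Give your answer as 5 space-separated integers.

Input: [2, 5, -5, 0, 6]
Stage 1 (DIFF): s[0]=2, 5-2=3, -5-5=-10, 0--5=5, 6-0=6 -> [2, 3, -10, 5, 6]
Stage 2 (CLIP -5 13): clip(2,-5,13)=2, clip(3,-5,13)=3, clip(-10,-5,13)=-5, clip(5,-5,13)=5, clip(6,-5,13)=6 -> [2, 3, -5, 5, 6]

Answer: 2 3 -5 5 6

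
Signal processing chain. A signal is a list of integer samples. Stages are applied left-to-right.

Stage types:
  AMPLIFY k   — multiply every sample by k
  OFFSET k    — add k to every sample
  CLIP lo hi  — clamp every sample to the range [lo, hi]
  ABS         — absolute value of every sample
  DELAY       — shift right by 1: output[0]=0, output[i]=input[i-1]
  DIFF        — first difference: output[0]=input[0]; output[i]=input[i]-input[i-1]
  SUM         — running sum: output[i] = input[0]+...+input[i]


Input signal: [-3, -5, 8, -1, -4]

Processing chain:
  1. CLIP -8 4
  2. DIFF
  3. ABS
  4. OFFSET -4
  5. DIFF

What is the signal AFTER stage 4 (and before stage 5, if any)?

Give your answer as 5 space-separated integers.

Input: [-3, -5, 8, -1, -4]
Stage 1 (CLIP -8 4): clip(-3,-8,4)=-3, clip(-5,-8,4)=-5, clip(8,-8,4)=4, clip(-1,-8,4)=-1, clip(-4,-8,4)=-4 -> [-3, -5, 4, -1, -4]
Stage 2 (DIFF): s[0]=-3, -5--3=-2, 4--5=9, -1-4=-5, -4--1=-3 -> [-3, -2, 9, -5, -3]
Stage 3 (ABS): |-3|=3, |-2|=2, |9|=9, |-5|=5, |-3|=3 -> [3, 2, 9, 5, 3]
Stage 4 (OFFSET -4): 3+-4=-1, 2+-4=-2, 9+-4=5, 5+-4=1, 3+-4=-1 -> [-1, -2, 5, 1, -1]

Answer: -1 -2 5 1 -1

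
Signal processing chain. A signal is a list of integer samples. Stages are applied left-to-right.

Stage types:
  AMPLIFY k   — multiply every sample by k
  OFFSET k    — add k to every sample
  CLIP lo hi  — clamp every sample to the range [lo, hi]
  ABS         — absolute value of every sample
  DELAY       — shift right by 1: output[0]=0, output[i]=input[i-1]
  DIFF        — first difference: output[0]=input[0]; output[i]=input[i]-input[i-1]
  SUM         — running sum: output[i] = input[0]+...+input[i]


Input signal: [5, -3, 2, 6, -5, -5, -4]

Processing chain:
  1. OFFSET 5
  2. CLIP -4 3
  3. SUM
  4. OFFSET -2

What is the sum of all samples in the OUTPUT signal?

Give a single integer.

Input: [5, -3, 2, 6, -5, -5, -4]
Stage 1 (OFFSET 5): 5+5=10, -3+5=2, 2+5=7, 6+5=11, -5+5=0, -5+5=0, -4+5=1 -> [10, 2, 7, 11, 0, 0, 1]
Stage 2 (CLIP -4 3): clip(10,-4,3)=3, clip(2,-4,3)=2, clip(7,-4,3)=3, clip(11,-4,3)=3, clip(0,-4,3)=0, clip(0,-4,3)=0, clip(1,-4,3)=1 -> [3, 2, 3, 3, 0, 0, 1]
Stage 3 (SUM): sum[0..0]=3, sum[0..1]=5, sum[0..2]=8, sum[0..3]=11, sum[0..4]=11, sum[0..5]=11, sum[0..6]=12 -> [3, 5, 8, 11, 11, 11, 12]
Stage 4 (OFFSET -2): 3+-2=1, 5+-2=3, 8+-2=6, 11+-2=9, 11+-2=9, 11+-2=9, 12+-2=10 -> [1, 3, 6, 9, 9, 9, 10]
Output sum: 47

Answer: 47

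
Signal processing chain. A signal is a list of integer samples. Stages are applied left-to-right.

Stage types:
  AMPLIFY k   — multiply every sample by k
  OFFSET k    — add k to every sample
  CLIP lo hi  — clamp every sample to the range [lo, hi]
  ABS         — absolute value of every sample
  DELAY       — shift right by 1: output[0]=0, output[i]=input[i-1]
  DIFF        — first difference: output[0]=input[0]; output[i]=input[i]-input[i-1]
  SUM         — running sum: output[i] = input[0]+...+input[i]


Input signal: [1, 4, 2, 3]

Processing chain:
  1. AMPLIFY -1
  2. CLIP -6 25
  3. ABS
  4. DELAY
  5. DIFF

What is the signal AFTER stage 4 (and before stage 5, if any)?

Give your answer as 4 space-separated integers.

Answer: 0 1 4 2

Derivation:
Input: [1, 4, 2, 3]
Stage 1 (AMPLIFY -1): 1*-1=-1, 4*-1=-4, 2*-1=-2, 3*-1=-3 -> [-1, -4, -2, -3]
Stage 2 (CLIP -6 25): clip(-1,-6,25)=-1, clip(-4,-6,25)=-4, clip(-2,-6,25)=-2, clip(-3,-6,25)=-3 -> [-1, -4, -2, -3]
Stage 3 (ABS): |-1|=1, |-4|=4, |-2|=2, |-3|=3 -> [1, 4, 2, 3]
Stage 4 (DELAY): [0, 1, 4, 2] = [0, 1, 4, 2] -> [0, 1, 4, 2]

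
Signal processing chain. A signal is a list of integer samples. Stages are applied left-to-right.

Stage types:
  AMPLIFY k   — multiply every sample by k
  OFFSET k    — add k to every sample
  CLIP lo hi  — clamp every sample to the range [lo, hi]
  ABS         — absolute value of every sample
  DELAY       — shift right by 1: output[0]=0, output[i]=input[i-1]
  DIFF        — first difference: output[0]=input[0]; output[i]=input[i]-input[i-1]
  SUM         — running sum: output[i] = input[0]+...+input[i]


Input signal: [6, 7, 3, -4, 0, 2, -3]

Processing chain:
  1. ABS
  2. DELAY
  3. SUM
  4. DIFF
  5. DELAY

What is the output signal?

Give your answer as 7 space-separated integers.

Input: [6, 7, 3, -4, 0, 2, -3]
Stage 1 (ABS): |6|=6, |7|=7, |3|=3, |-4|=4, |0|=0, |2|=2, |-3|=3 -> [6, 7, 3, 4, 0, 2, 3]
Stage 2 (DELAY): [0, 6, 7, 3, 4, 0, 2] = [0, 6, 7, 3, 4, 0, 2] -> [0, 6, 7, 3, 4, 0, 2]
Stage 3 (SUM): sum[0..0]=0, sum[0..1]=6, sum[0..2]=13, sum[0..3]=16, sum[0..4]=20, sum[0..5]=20, sum[0..6]=22 -> [0, 6, 13, 16, 20, 20, 22]
Stage 4 (DIFF): s[0]=0, 6-0=6, 13-6=7, 16-13=3, 20-16=4, 20-20=0, 22-20=2 -> [0, 6, 7, 3, 4, 0, 2]
Stage 5 (DELAY): [0, 0, 6, 7, 3, 4, 0] = [0, 0, 6, 7, 3, 4, 0] -> [0, 0, 6, 7, 3, 4, 0]

Answer: 0 0 6 7 3 4 0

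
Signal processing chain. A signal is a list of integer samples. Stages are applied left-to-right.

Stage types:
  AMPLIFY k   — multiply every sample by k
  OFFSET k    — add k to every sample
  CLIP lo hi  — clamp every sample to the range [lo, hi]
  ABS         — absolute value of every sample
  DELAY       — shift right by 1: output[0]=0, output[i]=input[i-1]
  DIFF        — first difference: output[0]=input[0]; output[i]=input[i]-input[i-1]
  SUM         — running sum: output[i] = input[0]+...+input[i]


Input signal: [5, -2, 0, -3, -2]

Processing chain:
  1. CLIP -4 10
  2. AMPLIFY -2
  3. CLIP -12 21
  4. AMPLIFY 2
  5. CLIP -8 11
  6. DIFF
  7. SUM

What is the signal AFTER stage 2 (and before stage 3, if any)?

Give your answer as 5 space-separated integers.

Answer: -10 4 0 6 4

Derivation:
Input: [5, -2, 0, -3, -2]
Stage 1 (CLIP -4 10): clip(5,-4,10)=5, clip(-2,-4,10)=-2, clip(0,-4,10)=0, clip(-3,-4,10)=-3, clip(-2,-4,10)=-2 -> [5, -2, 0, -3, -2]
Stage 2 (AMPLIFY -2): 5*-2=-10, -2*-2=4, 0*-2=0, -3*-2=6, -2*-2=4 -> [-10, 4, 0, 6, 4]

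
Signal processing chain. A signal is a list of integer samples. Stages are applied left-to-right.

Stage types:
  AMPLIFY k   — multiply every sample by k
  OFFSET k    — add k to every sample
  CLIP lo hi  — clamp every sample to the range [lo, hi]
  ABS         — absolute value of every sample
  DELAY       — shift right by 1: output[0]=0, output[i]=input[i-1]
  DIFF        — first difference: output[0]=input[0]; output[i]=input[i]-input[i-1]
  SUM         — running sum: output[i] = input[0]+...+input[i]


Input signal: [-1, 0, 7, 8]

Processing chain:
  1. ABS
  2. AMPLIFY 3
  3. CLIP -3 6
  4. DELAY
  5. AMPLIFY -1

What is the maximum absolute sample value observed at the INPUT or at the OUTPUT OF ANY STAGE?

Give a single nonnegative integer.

Input: [-1, 0, 7, 8] (max |s|=8)
Stage 1 (ABS): |-1|=1, |0|=0, |7|=7, |8|=8 -> [1, 0, 7, 8] (max |s|=8)
Stage 2 (AMPLIFY 3): 1*3=3, 0*3=0, 7*3=21, 8*3=24 -> [3, 0, 21, 24] (max |s|=24)
Stage 3 (CLIP -3 6): clip(3,-3,6)=3, clip(0,-3,6)=0, clip(21,-3,6)=6, clip(24,-3,6)=6 -> [3, 0, 6, 6] (max |s|=6)
Stage 4 (DELAY): [0, 3, 0, 6] = [0, 3, 0, 6] -> [0, 3, 0, 6] (max |s|=6)
Stage 5 (AMPLIFY -1): 0*-1=0, 3*-1=-3, 0*-1=0, 6*-1=-6 -> [0, -3, 0, -6] (max |s|=6)
Overall max amplitude: 24

Answer: 24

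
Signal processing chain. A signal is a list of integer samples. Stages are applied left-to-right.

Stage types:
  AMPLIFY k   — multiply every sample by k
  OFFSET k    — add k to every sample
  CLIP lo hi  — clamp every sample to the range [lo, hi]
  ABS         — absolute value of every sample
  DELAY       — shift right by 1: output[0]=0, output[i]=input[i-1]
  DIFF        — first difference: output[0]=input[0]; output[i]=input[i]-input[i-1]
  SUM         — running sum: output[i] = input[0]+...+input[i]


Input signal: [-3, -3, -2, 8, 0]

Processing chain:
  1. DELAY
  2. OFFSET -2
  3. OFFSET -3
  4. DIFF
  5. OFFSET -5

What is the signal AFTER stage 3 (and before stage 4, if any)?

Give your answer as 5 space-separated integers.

Answer: -5 -8 -8 -7 3

Derivation:
Input: [-3, -3, -2, 8, 0]
Stage 1 (DELAY): [0, -3, -3, -2, 8] = [0, -3, -3, -2, 8] -> [0, -3, -3, -2, 8]
Stage 2 (OFFSET -2): 0+-2=-2, -3+-2=-5, -3+-2=-5, -2+-2=-4, 8+-2=6 -> [-2, -5, -5, -4, 6]
Stage 3 (OFFSET -3): -2+-3=-5, -5+-3=-8, -5+-3=-8, -4+-3=-7, 6+-3=3 -> [-5, -8, -8, -7, 3]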